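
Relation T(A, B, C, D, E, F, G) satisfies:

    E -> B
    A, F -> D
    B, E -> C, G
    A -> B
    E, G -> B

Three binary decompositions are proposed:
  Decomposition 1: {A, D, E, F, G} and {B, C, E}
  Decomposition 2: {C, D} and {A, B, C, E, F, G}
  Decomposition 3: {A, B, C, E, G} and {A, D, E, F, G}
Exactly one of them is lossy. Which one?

Decomposition 2

Decomposition 1: common = {E}, closure = {B, C, E, G} → lossless.
Decomposition 2: common = {C}, closure = {C} → lossy.
Decomposition 3: common = {A, E, G}, closure = {A, B, C, E, G} → lossless.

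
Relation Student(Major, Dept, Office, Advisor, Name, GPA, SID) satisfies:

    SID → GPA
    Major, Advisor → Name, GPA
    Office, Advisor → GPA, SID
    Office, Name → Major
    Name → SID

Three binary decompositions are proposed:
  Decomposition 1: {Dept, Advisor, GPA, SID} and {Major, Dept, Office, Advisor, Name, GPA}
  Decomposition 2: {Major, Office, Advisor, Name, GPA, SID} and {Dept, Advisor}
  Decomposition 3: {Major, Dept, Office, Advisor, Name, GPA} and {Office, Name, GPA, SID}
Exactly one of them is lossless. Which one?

Decomposition 3

Decomposition 1: common = {Dept, Advisor, GPA}, closure = {Dept, Advisor, GPA} → lossy.
Decomposition 2: common = {Advisor}, closure = {Advisor} → lossy.
Decomposition 3: common = {Office, Name, GPA}, closure = {Major, Office, Name, GPA, SID} → lossless.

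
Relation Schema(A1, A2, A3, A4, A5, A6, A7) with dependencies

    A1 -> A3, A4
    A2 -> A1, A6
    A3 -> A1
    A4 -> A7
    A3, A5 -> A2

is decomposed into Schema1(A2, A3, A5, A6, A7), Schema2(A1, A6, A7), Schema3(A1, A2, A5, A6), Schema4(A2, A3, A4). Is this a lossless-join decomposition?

Chase test. Columns are A1, A2, A3, A4, A5, A6, A7; row i has aⱼ where attribute j ∈ Schemai, else bᵢⱼ.
Initial tableau (one row per fragment):
  row 1: b11 a2 a3 b14 a5 a6 a7
  row 2: a1 b22 b23 b24 b25 a6 a7
  row 3: a1 a2 b33 b34 a5 a6 b37
  row 4: b41 a2 a3 a4 b45 b46 b47
Rows 2 and 3 agree on A1; apply A1→A3, A4 and equate their A3, A4 entries.
Rows 1 and 3 agree on A2; apply A2→A1, A6 and equate their A1, A6 entries.
Rows 1 and 4 agree on A2; apply A2→A1, A6 and equate their A1, A6 entries.
Rows 2 and 3 agree on A4; apply A4→A7 and equate their A7 entries.
Rows 1 and 2 agree on A1; apply A1→A3, A4 and equate their A3, A4 entries.
Rows 1 and 4 agree on A1; apply A1→A3, A4 and equate their A3, A4 entries.
Rows 1 and 4 agree on A4; apply A4→A7 and equate their A7 entries.
Row 1 is now all distinguished symbols — the join is lossless.

Yes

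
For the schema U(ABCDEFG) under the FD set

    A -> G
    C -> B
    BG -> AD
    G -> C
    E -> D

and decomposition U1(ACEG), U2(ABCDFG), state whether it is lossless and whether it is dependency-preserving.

lossy and not dependency-preserving

Lossless test: (ACG)⁺ = {ABCDG}, which is a superkey of neither fragment — lossy.
Dependency preservation: the restricted closure of {E} across the fragments never reaches {D}, so E → D cannot be enforced without a join — not preserved.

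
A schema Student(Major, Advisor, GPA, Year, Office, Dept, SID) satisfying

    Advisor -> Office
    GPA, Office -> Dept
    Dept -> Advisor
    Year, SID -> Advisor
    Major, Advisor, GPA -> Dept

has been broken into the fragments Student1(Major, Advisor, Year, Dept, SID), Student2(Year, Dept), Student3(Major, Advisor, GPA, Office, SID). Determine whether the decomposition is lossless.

No

Chase test. Columns are Major, Advisor, GPA, Year, Office, Dept, SID; row i has aⱼ where attribute j ∈ Studenti, else bᵢⱼ.
Initial tableau (one row per fragment):
  row 1: a1 a2 b13 a4 b15 a6 a7
  row 2: b21 b22 b23 a4 b25 a6 b27
  row 3: a1 a2 a3 b34 a5 b36 a7
Rows 1 and 3 agree on Advisor; apply Advisor→Office and equate their Office entries.
Rows 1 and 2 agree on Dept; apply Dept→Advisor and equate their Advisor entries.
Rows 1 and 2 agree on Advisor; apply Advisor→Office and equate their Office entries.
No row becomes fully distinguished — the join is lossy.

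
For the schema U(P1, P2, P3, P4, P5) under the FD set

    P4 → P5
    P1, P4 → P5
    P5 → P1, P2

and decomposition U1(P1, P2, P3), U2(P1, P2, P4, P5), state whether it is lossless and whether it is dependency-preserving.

Lossless test: (P1, P2)⁺ = {P1, P2}, which is a superkey of neither fragment — lossy.
Dependency preservation: every FD's attributes lie within a single fragment, so each can be enforced locally — preserved.

lossy but dependency-preserving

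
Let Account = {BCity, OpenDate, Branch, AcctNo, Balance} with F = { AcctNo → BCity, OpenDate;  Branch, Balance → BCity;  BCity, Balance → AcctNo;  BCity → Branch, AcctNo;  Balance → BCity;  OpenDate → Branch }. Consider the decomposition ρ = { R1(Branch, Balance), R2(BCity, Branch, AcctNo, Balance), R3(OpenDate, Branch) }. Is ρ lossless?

Chase test. Columns are BCity, OpenDate, Branch, AcctNo, Balance; row i has aⱼ where attribute j ∈ Ri, else bᵢⱼ.
Initial tableau (one row per fragment):
  row 1: b11 b12 a3 b14 a5
  row 2: a1 b22 a3 a4 a5
  row 3: b31 a2 a3 b34 b35
Rows 1 and 2 agree on Branch, Balance; apply Branch, Balance→BCity and equate their BCity entries.
Rows 1 and 2 agree on BCity, Balance; apply BCity, Balance→AcctNo and equate their AcctNo entries.
Rows 1 and 2 agree on AcctNo; apply AcctNo→BCity, OpenDate and equate their BCity, OpenDate entries.
No row becomes fully distinguished — the join is lossy.

No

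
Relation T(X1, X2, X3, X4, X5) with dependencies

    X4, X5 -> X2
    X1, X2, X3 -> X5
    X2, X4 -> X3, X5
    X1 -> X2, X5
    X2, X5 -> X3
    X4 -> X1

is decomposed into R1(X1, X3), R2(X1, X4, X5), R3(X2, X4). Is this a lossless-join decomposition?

Yes

Chase test. Columns are X1, X2, X3, X4, X5; row i has aⱼ where attribute j ∈ Ri, else bᵢⱼ.
Initial tableau (one row per fragment):
  row 1: a1 b12 a3 b14 b15
  row 2: a1 b22 b23 a4 a5
  row 3: b31 a2 b33 a4 b35
Rows 1 and 2 agree on X1; apply X1→X2, X5 and equate their X2, X5 entries.
Rows 1 and 2 agree on X2, X5; apply X2, X5→X3 and equate their X3 entries.
Rows 2 and 3 agree on X4; apply X4→X1 and equate their X1 entries.
Rows 1 and 3 agree on X1; apply X1→X2, X5 and equate their X2, X5 entries.
Rows 1 and 3 agree on X2, X5; apply X2, X5→X3 and equate their X3 entries.
Row 2 is now all distinguished symbols — the join is lossless.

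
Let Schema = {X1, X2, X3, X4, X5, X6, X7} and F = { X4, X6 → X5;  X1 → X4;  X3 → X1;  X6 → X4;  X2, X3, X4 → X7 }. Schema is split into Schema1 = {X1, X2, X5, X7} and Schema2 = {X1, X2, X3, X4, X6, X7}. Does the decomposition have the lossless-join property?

Common attributes: Schema1 ∩ Schema2 = {X1, X2, X7}.
Closure of {X1, X2, X7}: X1 → X4 applies, adding X4. So (X1, X2, X7)⁺ = {X1, X2, X4, X7}.
The closure contains neither all of Schema1 = {X1, X2, X5, X7} nor all of Schema2 = {X1, X2, X3, X4, X6, X7}, so the common attributes are not a superkey of either fragment. The join is lossy.

No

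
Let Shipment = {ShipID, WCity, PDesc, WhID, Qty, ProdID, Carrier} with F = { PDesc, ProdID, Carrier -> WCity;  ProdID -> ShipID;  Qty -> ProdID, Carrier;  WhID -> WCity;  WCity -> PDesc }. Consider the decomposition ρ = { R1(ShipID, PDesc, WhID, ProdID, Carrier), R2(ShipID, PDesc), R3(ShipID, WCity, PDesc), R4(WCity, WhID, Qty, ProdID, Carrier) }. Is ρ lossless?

Chase test. Columns are ShipID, WCity, PDesc, WhID, Qty, ProdID, Carrier; row i has aⱼ where attribute j ∈ Ri, else bᵢⱼ.
Initial tableau (one row per fragment):
  row 1: a1 b12 a3 a4 b15 a6 a7
  row 2: a1 b22 a3 b24 b25 b26 b27
  row 3: a1 a2 a3 b34 b35 b36 b37
  row 4: b41 a2 b43 a4 a5 a6 a7
Rows 1 and 4 agree on ProdID; apply ProdID→ShipID and equate their ShipID entries.
Rows 1 and 4 agree on WhID; apply WhID→WCity and equate their WCity entries.
Rows 1 and 4 agree on WCity; apply WCity→PDesc and equate their PDesc entries.
Row 4 is now all distinguished symbols — the join is lossless.

Yes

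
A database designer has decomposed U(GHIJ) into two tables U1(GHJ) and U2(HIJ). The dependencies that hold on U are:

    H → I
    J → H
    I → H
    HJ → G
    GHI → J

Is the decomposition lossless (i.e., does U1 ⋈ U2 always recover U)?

Yes

Common attributes: U1 ∩ U2 = {HJ}.
Closure of {HJ}: H → I applies, adding I; HJ → G applies, adding G. So (HJ)⁺ = {GHIJ}.
This closure contains every attribute of U1, so U1 ∩ U2 → U1. The join is lossless.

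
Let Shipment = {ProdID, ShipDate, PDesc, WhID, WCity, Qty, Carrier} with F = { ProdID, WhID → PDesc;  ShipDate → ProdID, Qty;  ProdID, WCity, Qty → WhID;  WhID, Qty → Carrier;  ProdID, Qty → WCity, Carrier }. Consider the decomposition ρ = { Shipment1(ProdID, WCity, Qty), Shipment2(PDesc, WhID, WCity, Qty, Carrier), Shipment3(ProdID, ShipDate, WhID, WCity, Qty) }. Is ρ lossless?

Chase test. Columns are ProdID, ShipDate, PDesc, WhID, WCity, Qty, Carrier; row i has aⱼ where attribute j ∈ Shipmenti, else bᵢⱼ.
Initial tableau (one row per fragment):
  row 1: a1 b12 b13 b14 a5 a6 b17
  row 2: b21 b22 a3 a4 a5 a6 a7
  row 3: a1 a2 b33 a4 a5 a6 b37
Rows 1 and 3 agree on ProdID, WCity, Qty; apply ProdID, WCity, Qty→WhID and equate their WhID entries.
Rows 1 and 2 agree on WhID, Qty; apply WhID, Qty→Carrier and equate their Carrier entries.
Rows 1 and 3 agree on WhID, Qty; apply WhID, Qty→Carrier and equate their Carrier entries.
Rows 1 and 3 agree on ProdID, WhID; apply ProdID, WhID→PDesc and equate their PDesc entries.
No row becomes fully distinguished — the join is lossy.

No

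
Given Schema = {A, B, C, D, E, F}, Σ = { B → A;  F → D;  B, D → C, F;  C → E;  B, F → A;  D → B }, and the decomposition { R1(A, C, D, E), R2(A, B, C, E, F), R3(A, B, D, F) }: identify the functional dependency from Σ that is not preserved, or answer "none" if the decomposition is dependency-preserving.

B → A lies within R2.
F → D lies within R3.
B, D → C, F: restricted closure across fragments reaches C, F.
C → E lies within R1.
B, F → A lies within R2.
D → B lies within R3.
Every dependency is enforceable on the fragments, so the decomposition is dependency-preserving.

none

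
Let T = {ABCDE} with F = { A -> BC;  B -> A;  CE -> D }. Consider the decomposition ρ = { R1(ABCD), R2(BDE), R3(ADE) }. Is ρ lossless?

Yes

Chase test. Columns are ABCDE; row i has aⱼ where attribute j ∈ Ri, else bᵢⱼ.
Initial tableau (one row per fragment):
  row 1: a1 a2 a3 a4 b15
  row 2: b21 a2 b23 a4 a5
  row 3: a1 b32 b33 a4 a5
Rows 1 and 3 agree on A; apply A→BC and equate their BC entries.
Rows 1 and 2 agree on B; apply B→A and equate their A entries.
Rows 1 and 2 agree on A; apply A→BC and equate their BC entries.
Row 2 is now all distinguished symbols — the join is lossless.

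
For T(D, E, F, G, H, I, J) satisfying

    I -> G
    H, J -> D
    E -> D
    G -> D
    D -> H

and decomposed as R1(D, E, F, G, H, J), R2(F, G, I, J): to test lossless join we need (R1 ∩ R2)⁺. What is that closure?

R1 ∩ R2 = {F, G, J}.
G → D applies, adding D
D → H applies, adding H
Closure: {D, F, G, H, J}.

D, F, G, H, J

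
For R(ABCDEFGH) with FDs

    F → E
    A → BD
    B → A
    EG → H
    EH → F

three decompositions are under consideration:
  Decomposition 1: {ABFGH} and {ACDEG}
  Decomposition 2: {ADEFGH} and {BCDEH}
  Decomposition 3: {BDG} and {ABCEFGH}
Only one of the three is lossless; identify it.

Decomposition 3

Decomposition 1: common = {AG}, closure = {ABDG} → lossy.
Decomposition 2: common = {DEH}, closure = {DEFH} → lossy.
Decomposition 3: common = {BG}, closure = {ABDG} → lossless.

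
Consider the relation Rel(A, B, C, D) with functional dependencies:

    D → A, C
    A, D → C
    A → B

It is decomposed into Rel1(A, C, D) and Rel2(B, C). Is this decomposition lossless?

No

Common attributes: Rel1 ∩ Rel2 = {C}.
No dependency enlarges {C}, so (C)⁺ = {C}.
The closure contains neither all of Rel1 = {A, C, D} nor all of Rel2 = {B, C}, so the common attributes are not a superkey of either fragment. The join is lossy.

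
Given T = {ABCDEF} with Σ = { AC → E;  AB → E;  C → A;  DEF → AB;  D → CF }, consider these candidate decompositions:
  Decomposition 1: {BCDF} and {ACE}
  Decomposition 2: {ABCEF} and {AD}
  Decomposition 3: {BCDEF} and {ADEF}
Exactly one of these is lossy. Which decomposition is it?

Decomposition 1: common = {C}, closure = {ACE} → lossless.
Decomposition 2: common = {A}, closure = {A} → lossy.
Decomposition 3: common = {DEF}, closure = {ABCDEF} → lossless.

Decomposition 2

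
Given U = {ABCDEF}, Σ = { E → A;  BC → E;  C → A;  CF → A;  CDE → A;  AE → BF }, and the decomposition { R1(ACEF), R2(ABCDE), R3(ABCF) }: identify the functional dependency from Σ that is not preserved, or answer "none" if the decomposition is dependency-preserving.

E → A lies within R1.
BC → E lies within R2.
C → A lies within R1.
CF → A lies within R1.
CDE → A lies within R2.
AE → BF: restricted closure across fragments reaches BF.
Every dependency is enforceable on the fragments, so the decomposition is dependency-preserving.

none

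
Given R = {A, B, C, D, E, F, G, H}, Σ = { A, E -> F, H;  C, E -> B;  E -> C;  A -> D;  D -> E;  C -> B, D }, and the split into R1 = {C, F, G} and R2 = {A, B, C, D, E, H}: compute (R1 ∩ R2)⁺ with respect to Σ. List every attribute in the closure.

B, C, D, E

R1 ∩ R2 = {C}.
C → B, D applies, adding B, D
D → E applies, adding E
Closure: {B, C, D, E}.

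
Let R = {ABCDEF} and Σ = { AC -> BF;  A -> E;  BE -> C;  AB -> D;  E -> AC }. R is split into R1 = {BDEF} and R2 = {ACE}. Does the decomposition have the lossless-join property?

Common attributes: R1 ∩ R2 = {E}.
Closure of {E}: E → AC applies, adding AC; AC → BF applies, adding BF; AB → D applies, adding D. So (E)⁺ = {ABCDEF}.
This closure contains every attribute of R1, so R1 ∩ R2 → R1. The join is lossless.

Yes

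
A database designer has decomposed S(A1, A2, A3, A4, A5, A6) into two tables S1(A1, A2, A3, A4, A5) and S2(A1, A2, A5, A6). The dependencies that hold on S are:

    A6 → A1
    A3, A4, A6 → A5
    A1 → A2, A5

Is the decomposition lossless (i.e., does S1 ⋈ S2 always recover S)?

No

Common attributes: S1 ∩ S2 = {A1, A2, A5}.
No dependency enlarges {A1, A2, A5}, so (A1, A2, A5)⁺ = {A1, A2, A5}.
The closure contains neither all of S1 = {A1, A2, A3, A4, A5} nor all of S2 = {A1, A2, A5, A6}, so the common attributes are not a superkey of either fragment. The join is lossy.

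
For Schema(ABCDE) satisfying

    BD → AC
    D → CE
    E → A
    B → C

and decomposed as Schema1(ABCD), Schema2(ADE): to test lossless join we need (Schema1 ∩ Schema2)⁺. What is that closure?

ACDE

Schema1 ∩ Schema2 = {AD}.
D → CE applies, adding CE
Closure: {ACDE}.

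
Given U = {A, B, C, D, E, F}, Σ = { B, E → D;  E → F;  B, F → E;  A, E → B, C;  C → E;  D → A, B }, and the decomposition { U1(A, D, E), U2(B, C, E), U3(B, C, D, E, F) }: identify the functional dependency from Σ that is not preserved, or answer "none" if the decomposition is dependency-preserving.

none

B, E → D lies within U3.
E → F lies within U3.
B, F → E lies within U3.
A, E → B, C: restricted closure across fragments reaches B, C.
C → E lies within U2.
D → A, B: restricted closure across fragments reaches A, B.
Every dependency is enforceable on the fragments, so the decomposition is dependency-preserving.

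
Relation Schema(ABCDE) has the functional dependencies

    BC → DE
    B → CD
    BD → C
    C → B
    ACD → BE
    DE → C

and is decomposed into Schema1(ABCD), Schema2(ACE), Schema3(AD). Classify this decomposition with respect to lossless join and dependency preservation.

lossless but not dependency-preserving

Lossless test (chase): Rows 1 and 2 agree on C; apply C→B and equate their B entries. Rows 1 and 2 agree on BC; apply BC→DE and equate their DE entries. Row 1 is now all distinguished symbols — the join is lossless.
Dependency preservation: the restricted closure of {DE} across the fragments never reaches {C}, so DE → C cannot be enforced without a join — not preserved.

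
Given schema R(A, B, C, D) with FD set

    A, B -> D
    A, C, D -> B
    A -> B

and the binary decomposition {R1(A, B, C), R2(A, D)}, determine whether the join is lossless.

Yes

Common attributes: R1 ∩ R2 = {A}.
Closure of {A}: A → B applies, adding B; A, B → D applies, adding D. So (A)⁺ = {A, B, D}.
This closure contains every attribute of R2, so R1 ∩ R2 → R2. The join is lossless.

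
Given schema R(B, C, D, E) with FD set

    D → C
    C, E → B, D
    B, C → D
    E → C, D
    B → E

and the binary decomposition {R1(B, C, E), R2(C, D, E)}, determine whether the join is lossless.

Yes

Common attributes: R1 ∩ R2 = {C, E}.
Closure of {C, E}: C, E → B, D applies, adding B, D. So (C, E)⁺ = {B, C, D, E}.
This closure contains every attribute of R1, so R1 ∩ R2 → R1. The join is lossless.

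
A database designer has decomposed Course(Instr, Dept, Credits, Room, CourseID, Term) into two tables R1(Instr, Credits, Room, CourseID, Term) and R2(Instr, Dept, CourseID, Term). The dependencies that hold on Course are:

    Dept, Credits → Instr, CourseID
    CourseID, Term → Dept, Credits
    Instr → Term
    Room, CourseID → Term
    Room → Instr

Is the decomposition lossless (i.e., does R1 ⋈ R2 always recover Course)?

Common attributes: R1 ∩ R2 = {Instr, CourseID, Term}.
Closure of {Instr, CourseID, Term}: CourseID, Term → Dept, Credits applies, adding Dept, Credits. So (Instr, CourseID, Term)⁺ = {Instr, Dept, Credits, CourseID, Term}.
This closure contains every attribute of R2, so R1 ∩ R2 → R2. The join is lossless.

Yes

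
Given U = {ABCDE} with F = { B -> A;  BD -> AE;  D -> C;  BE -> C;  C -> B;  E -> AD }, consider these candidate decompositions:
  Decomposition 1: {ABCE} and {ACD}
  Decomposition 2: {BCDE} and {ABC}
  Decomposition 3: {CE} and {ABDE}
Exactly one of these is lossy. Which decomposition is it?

Decomposition 1

Decomposition 1: common = {AC}, closure = {ABC} → lossy.
Decomposition 2: common = {BC}, closure = {ABC} → lossless.
Decomposition 3: common = {E}, closure = {ABCDE} → lossless.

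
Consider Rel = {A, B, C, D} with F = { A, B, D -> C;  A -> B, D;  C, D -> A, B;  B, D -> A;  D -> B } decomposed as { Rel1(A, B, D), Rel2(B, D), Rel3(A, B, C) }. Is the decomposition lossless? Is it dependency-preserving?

lossless and dependency-preserving

Lossless test (chase): Rows 1 and 3 agree on A; apply A→B, D and equate their B, D entries. Rows 1 and 2 agree on B, D; apply B, D→A and equate their A entries. Rows 1 and 2 agree on A, B, D; apply A, B, D→C and equate their C entries. Rows 1 and 3 agree on A, B, D; apply A, B, D→C and equate their C entries. Row 1 is now all distinguished symbols — the join is lossless.
Dependency preservation: A, B, D → C; C, D → A, B are not contained in any single fragment, but the restricted closure of each left-hand side across the fragments still reaches the right-hand side; the remaining FDs each lie inside some fragment. All dependencies are preserved.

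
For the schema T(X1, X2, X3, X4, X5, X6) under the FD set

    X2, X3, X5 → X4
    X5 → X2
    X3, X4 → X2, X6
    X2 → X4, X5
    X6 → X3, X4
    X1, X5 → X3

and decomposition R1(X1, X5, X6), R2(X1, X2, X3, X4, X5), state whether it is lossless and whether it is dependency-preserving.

lossless but not dependency-preserving

Lossless test: (X1, X5)⁺ = {X1, X2, X3, X4, X5, X6}, which contains all of one fragment — lossless.
Dependency preservation: the restricted closure of {X3, X4} across the fragments never reaches {X2, X6}, so X3, X4 → X2, X6 cannot be enforced without a join — not preserved.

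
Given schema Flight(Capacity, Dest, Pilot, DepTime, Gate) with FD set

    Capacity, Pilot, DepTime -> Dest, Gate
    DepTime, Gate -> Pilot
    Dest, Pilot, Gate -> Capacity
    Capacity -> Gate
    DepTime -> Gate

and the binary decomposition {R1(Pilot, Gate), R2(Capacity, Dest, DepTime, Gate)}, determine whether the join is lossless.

No

Common attributes: R1 ∩ R2 = {Gate}.
No dependency enlarges {Gate}, so (Gate)⁺ = {Gate}.
The closure contains neither all of R1 = {Pilot, Gate} nor all of R2 = {Capacity, Dest, DepTime, Gate}, so the common attributes are not a superkey of either fragment. The join is lossy.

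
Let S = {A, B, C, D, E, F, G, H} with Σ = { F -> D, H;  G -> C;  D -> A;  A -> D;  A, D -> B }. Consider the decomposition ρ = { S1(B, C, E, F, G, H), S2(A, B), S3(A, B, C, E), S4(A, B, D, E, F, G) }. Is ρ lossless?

Chase test. Columns are A, B, C, D, E, F, G, H; row i has aⱼ where attribute j ∈ Si, else bᵢⱼ.
Initial tableau (one row per fragment):
  row 1: b11 a2 a3 b14 a5 a6 a7 a8
  row 2: a1 a2 b23 b24 b25 b26 b27 b28
  row 3: a1 a2 a3 b34 a5 b36 b37 b38
  row 4: a1 a2 b43 a4 a5 a6 a7 b48
Rows 1 and 4 agree on F; apply F→D, H and equate their D, H entries.
Rows 1 and 4 agree on G; apply G→C and equate their C entries.
Rows 1 and 4 agree on D; apply D→A and equate their A entries.
Rows 1 and 2 agree on A; apply A→D and equate their D entries.
Rows 1 and 3 agree on A; apply A→D and equate their D entries.
Row 1 is now all distinguished symbols — the join is lossless.

Yes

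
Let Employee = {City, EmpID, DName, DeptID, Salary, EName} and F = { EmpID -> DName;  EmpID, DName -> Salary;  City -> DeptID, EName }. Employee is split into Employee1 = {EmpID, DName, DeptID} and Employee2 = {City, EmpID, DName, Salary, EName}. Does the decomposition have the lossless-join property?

No

Common attributes: Employee1 ∩ Employee2 = {EmpID, DName}.
Closure of {EmpID, DName}: EmpID, DName → Salary applies, adding Salary. So (EmpID, DName)⁺ = {EmpID, DName, Salary}.
The closure contains neither all of Employee1 = {EmpID, DName, DeptID} nor all of Employee2 = {City, EmpID, DName, Salary, EName}, so the common attributes are not a superkey of either fragment. The join is lossy.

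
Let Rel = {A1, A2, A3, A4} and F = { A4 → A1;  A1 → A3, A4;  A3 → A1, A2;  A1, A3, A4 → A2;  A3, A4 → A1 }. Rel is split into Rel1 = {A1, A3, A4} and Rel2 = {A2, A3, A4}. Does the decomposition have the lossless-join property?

Common attributes: Rel1 ∩ Rel2 = {A3, A4}.
Closure of {A3, A4}: A4 → A1 applies, adding A1; A3 → A1, A2 applies, adding A2. So (A3, A4)⁺ = {A1, A2, A3, A4}.
This closure contains every attribute of Rel1, so Rel1 ∩ Rel2 → Rel1. The join is lossless.

Yes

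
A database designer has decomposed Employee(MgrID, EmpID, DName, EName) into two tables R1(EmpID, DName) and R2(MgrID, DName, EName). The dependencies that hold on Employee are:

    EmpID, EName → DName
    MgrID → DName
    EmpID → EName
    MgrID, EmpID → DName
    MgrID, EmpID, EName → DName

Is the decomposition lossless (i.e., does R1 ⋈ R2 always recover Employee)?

No

Common attributes: R1 ∩ R2 = {DName}.
No dependency enlarges {DName}, so (DName)⁺ = {DName}.
The closure contains neither all of R1 = {EmpID, DName} nor all of R2 = {MgrID, DName, EName}, so the common attributes are not a superkey of either fragment. The join is lossy.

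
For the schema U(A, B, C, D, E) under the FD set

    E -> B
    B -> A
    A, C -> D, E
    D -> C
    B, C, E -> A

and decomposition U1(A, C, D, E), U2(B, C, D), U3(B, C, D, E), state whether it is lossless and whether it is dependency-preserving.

lossless but not dependency-preserving

Lossless test (chase): Rows 1 and 3 agree on E; apply E→B and equate their B entries. Rows 1 and 2 agree on B; apply B→A and equate their A entries. Rows 1 and 3 agree on B; apply B→A and equate their A entries. Rows 1 and 2 agree on A, C; apply A, C→D, E and equate their D, E entries. Row 1 is now all distinguished symbols — the join is lossless.
Dependency preservation: the restricted closure of {B} across the fragments never reaches {A}, so B → A cannot be enforced without a join — not preserved.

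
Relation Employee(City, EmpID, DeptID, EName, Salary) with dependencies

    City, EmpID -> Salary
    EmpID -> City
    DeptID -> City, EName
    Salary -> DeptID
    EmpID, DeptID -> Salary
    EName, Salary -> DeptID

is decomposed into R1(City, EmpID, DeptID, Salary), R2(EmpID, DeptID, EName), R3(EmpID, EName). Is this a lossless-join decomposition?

Chase test. Columns are City, EmpID, DeptID, EName, Salary; row i has aⱼ where attribute j ∈ Ri, else bᵢⱼ.
Initial tableau (one row per fragment):
  row 1: a1 a2 a3 b14 a5
  row 2: b21 a2 a3 a4 b25
  row 3: b31 a2 b33 a4 b35
Rows 1 and 2 agree on EmpID; apply EmpID→City and equate their City entries.
Rows 1 and 3 agree on EmpID; apply EmpID→City and equate their City entries.
Rows 1 and 2 agree on DeptID; apply DeptID→City, EName and equate their City, EName entries.
Rows 1 and 2 agree on EmpID, DeptID; apply EmpID, DeptID→Salary and equate their Salary entries.
Rows 1 and 3 agree on City, EmpID; apply City, EmpID→Salary and equate their Salary entries.
Rows 1 and 3 agree on Salary; apply Salary→DeptID and equate their DeptID entries.
Row 1 is now all distinguished symbols — the join is lossless.

Yes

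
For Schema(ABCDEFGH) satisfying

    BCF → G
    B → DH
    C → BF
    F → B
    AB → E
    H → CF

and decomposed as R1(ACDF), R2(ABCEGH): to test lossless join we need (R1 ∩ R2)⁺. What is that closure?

R1 ∩ R2 = {AC}.
C → BF applies, adding BF
AB → E applies, adding E
BCF → G applies, adding G
B → DH applies, adding DH
Closure: {ABCDEFGH}.

ABCDEFGH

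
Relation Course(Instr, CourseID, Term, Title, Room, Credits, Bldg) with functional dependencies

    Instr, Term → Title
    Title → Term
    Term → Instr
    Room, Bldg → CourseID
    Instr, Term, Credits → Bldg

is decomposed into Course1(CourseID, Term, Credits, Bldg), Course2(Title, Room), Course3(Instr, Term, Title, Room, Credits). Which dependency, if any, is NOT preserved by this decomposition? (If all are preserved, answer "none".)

Room, Bldg → CourseID

Check Room, Bldg → CourseID: no single fragment contains all of {CourseID, Room, Bldg}, and the restricted closure of {Room, Bldg} across the fragments never reaches {CourseID}.
Instr, Term → Title is preserved.
Title → Term is preserved.
Term → Instr is preserved.
Instr, Term, Credits → Bldg is preserved.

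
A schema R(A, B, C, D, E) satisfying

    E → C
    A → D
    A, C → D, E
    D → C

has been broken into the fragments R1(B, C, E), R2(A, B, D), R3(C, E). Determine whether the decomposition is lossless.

Chase test. Columns are A, B, C, D, E; row i has aⱼ where attribute j ∈ Ri, else bᵢⱼ.
Initial tableau (one row per fragment):
  row 1: b11 a2 a3 b14 a5
  row 2: a1 a2 b23 a4 b25
  row 3: b31 b32 a3 b34 a5
No row becomes fully distinguished — the join is lossy.

No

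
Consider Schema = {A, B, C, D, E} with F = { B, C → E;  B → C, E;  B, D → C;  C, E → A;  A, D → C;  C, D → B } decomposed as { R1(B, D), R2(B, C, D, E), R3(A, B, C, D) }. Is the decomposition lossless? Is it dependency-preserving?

lossless but not dependency-preserving

Lossless test (chase): Rows 2 and 3 agree on B, C; apply B, C→E and equate their E entries. Rows 1 and 2 agree on B; apply B→C, E and equate their C, E entries. Rows 1 and 2 agree on C, E; apply C, E→A and equate their A entries. Rows 1 and 3 agree on C, E; apply C, E→A and equate their A entries. Row 1 is now all distinguished symbols — the join is lossless.
Dependency preservation: the restricted closure of {C, E} across the fragments never reaches {A}, so C, E → A cannot be enforced without a join — not preserved.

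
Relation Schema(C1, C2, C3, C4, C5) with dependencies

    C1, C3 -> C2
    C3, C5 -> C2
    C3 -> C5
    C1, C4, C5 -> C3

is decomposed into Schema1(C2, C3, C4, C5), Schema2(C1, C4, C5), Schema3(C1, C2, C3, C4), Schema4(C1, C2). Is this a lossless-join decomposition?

Chase test. Columns are C1, C2, C3, C4, C5; row i has aⱼ where attribute j ∈ Schemai, else bᵢⱼ.
Initial tableau (one row per fragment):
  row 1: b11 a2 a3 a4 a5
  row 2: a1 b22 b23 a4 a5
  row 3: a1 a2 a3 a4 b35
  row 4: a1 a2 b43 b44 b45
Rows 1 and 3 agree on C3; apply C3→C5 and equate their C5 entries.
Rows 2 and 3 agree on C1, C4, C5; apply C1, C4, C5→C3 and equate their C3 entries.
Rows 2 and 3 agree on C1, C3; apply C1, C3→C2 and equate their C2 entries.
Row 2 is now all distinguished symbols — the join is lossless.

Yes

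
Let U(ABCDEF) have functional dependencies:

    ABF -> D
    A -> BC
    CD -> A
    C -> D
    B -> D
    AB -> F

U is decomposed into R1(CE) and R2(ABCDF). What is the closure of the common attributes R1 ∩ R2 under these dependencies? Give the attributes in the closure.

ABCDF

R1 ∩ R2 = {C}.
C → D applies, adding D
CD → A applies, adding A
A → BC applies, adding B
AB → F applies, adding F
Closure: {ABCDF}.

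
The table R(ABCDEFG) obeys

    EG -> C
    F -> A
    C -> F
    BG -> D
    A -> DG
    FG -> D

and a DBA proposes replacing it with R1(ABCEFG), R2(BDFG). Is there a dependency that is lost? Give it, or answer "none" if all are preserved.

A -> DG

Check A → DG: no single fragment contains all of {ADG}, and the restricted closure of {A} across the fragments never reaches {DG}.
EG → C is preserved.
F → A is preserved.
C → F is preserved.
BG → D is preserved.
FG → D is preserved.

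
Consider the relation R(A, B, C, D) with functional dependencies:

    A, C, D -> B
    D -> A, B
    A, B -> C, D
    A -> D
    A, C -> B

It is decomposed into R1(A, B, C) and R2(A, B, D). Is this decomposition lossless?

Yes

Common attributes: R1 ∩ R2 = {A, B}.
Closure of {A, B}: A, B → C, D applies, adding C, D. So (A, B)⁺ = {A, B, C, D}.
This closure contains every attribute of R1, so R1 ∩ R2 → R1. The join is lossless.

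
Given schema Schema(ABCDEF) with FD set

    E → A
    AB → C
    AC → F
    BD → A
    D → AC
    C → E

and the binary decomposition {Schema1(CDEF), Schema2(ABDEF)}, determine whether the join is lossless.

Common attributes: Schema1 ∩ Schema2 = {DEF}.
Closure of {DEF}: E → A applies, adding A; D → AC applies, adding C. So (DEF)⁺ = {ACDEF}.
This closure contains every attribute of Schema1, so Schema1 ∩ Schema2 → Schema1. The join is lossless.

Yes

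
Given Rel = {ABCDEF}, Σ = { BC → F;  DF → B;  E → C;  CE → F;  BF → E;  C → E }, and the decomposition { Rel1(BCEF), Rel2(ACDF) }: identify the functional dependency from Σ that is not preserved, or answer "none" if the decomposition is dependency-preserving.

DF → B

Check DF → B: no single fragment contains all of {BDF}, and the restricted closure of {DF} across the fragments never reaches {B}.
BC → F is preserved.
E → C is preserved.
CE → F is preserved.
BF → E is preserved.
C → E is preserved.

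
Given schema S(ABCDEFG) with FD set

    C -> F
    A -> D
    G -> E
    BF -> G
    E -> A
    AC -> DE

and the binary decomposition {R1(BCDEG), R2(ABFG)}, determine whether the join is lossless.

Common attributes: R1 ∩ R2 = {BG}.
Closure of {BG}: G → E applies, adding E; E → A applies, adding A; A → D applies, adding D. So (BG)⁺ = {ABDEG}.
The closure contains neither all of R1 = {BCDEG} nor all of R2 = {ABFG}, so the common attributes are not a superkey of either fragment. The join is lossy.

No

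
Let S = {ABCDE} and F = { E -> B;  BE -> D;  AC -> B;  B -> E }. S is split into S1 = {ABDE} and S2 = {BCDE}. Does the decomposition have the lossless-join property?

Common attributes: S1 ∩ S2 = {BDE}.
No dependency enlarges {BDE}, so (BDE)⁺ = {BDE}.
The closure contains neither all of S1 = {ABDE} nor all of S2 = {BCDE}, so the common attributes are not a superkey of either fragment. The join is lossy.

No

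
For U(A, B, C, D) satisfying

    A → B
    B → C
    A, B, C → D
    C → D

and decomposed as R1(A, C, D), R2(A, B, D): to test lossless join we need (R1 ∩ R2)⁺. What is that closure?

A, B, C, D

R1 ∩ R2 = {A, D}.
A → B applies, adding B
B → C applies, adding C
Closure: {A, B, C, D}.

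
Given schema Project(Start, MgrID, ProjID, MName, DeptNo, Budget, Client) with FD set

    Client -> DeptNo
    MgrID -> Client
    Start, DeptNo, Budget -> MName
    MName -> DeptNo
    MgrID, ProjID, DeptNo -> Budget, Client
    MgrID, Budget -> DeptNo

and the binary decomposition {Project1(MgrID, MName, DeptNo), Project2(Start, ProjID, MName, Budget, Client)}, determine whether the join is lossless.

Common attributes: Project1 ∩ Project2 = {MName}.
Closure of {MName}: MName → DeptNo applies, adding DeptNo. So (MName)⁺ = {MName, DeptNo}.
The closure contains neither all of Project1 = {MgrID, MName, DeptNo} nor all of Project2 = {Start, ProjID, MName, Budget, Client}, so the common attributes are not a superkey of either fragment. The join is lossy.

No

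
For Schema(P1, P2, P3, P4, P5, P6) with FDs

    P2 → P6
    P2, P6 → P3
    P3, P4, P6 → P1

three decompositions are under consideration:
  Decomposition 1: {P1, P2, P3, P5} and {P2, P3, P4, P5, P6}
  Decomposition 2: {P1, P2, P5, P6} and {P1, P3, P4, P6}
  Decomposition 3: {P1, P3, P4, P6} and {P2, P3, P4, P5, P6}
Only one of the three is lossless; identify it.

Decomposition 1: common = {P2, P3, P5}, closure = {P2, P3, P5, P6} → lossy.
Decomposition 2: common = {P1, P6}, closure = {P1, P6} → lossy.
Decomposition 3: common = {P3, P4, P6}, closure = {P1, P3, P4, P6} → lossless.

Decomposition 3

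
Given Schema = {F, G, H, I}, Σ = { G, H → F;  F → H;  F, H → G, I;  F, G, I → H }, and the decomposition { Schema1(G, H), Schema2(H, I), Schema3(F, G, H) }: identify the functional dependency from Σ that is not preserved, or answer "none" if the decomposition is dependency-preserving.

Check F, H → G, I: no single fragment contains all of {F, G, H, I}, and the restricted closure of {F, H} across the fragments never reaches {G, I}.
G, H → F is preserved.
F → H is preserved.
F, G, I → H is preserved.

F, H → G, I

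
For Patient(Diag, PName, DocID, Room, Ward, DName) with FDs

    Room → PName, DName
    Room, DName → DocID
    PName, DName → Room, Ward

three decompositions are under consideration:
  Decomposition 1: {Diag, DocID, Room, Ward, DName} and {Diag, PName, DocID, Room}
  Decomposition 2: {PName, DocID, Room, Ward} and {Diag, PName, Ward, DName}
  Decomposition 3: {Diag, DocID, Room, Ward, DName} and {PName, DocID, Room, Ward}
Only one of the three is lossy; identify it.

Decomposition 1: common = {Diag, DocID, Room}, closure = {Diag, PName, DocID, Room, Ward, DName} → lossless.
Decomposition 2: common = {PName, Ward}, closure = {PName, Ward} → lossy.
Decomposition 3: common = {DocID, Room, Ward}, closure = {PName, DocID, Room, Ward, DName} → lossless.

Decomposition 2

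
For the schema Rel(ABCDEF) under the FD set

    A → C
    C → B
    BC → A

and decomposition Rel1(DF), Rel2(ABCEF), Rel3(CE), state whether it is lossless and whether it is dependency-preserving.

lossy but dependency-preserving

Lossless test (chase): Rows 2 and 3 agree on C; apply C→B and equate their B entries. Rows 2 and 3 agree on BC; apply BC→A and equate their A entries. No row becomes fully distinguished — the join is lossy.
Dependency preservation: every FD's attributes lie within a single fragment, so each can be enforced locally — preserved.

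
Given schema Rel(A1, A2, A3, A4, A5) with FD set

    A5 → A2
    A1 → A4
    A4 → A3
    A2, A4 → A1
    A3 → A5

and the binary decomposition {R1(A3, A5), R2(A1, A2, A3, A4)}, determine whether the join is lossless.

Yes

Common attributes: R1 ∩ R2 = {A3}.
Closure of {A3}: A3 → A5 applies, adding A5; A5 → A2 applies, adding A2. So (A3)⁺ = {A2, A3, A5}.
This closure contains every attribute of R1, so R1 ∩ R2 → R1. The join is lossless.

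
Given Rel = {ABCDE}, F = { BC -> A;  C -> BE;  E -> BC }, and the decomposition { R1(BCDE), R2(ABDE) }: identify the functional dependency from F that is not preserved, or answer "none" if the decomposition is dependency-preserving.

none

BC → A: restricted closure across fragments reaches A.
C → BE lies within R1.
E → BC lies within R1.
Every dependency is enforceable on the fragments, so the decomposition is dependency-preserving.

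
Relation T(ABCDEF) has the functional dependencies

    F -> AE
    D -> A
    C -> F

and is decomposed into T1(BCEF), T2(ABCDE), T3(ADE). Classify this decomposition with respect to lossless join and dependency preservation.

lossless but not dependency-preserving

Lossless test (chase): Rows 1 and 2 agree on C; apply C→F and equate their F entries. Rows 1 and 2 agree on F; apply F→AE and equate their AE entries. Row 2 is now all distinguished symbols — the join is lossless.
Dependency preservation: the restricted closure of {F} across the fragments never reaches {AE}, so F → AE cannot be enforced without a join — not preserved.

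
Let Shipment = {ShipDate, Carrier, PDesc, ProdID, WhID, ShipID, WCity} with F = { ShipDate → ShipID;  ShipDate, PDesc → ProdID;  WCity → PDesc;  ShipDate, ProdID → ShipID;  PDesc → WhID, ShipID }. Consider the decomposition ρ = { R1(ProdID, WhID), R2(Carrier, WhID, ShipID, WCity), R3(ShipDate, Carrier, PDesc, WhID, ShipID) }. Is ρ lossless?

No

Chase test. Columns are ShipDate, Carrier, PDesc, ProdID, WhID, ShipID, WCity; row i has aⱼ where attribute j ∈ Ri, else bᵢⱼ.
Initial tableau (one row per fragment):
  row 1: b11 b12 b13 a4 a5 b16 b17
  row 2: b21 a2 b23 b24 a5 a6 a7
  row 3: a1 a2 a3 b34 a5 a6 b37
No row becomes fully distinguished — the join is lossy.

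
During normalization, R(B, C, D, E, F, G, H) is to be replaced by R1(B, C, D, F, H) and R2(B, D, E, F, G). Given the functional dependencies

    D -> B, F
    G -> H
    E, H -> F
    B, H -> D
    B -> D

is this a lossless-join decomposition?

No

Common attributes: R1 ∩ R2 = {B, D, F}.
No dependency enlarges {B, D, F}, so (B, D, F)⁺ = {B, D, F}.
The closure contains neither all of R1 = {B, C, D, F, H} nor all of R2 = {B, D, E, F, G}, so the common attributes are not a superkey of either fragment. The join is lossy.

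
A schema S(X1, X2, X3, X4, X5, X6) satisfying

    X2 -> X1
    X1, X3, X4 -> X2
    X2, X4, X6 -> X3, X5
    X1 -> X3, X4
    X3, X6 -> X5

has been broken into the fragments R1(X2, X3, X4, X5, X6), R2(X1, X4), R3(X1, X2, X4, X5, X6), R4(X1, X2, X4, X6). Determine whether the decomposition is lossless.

Yes

Chase test. Columns are X1, X2, X3, X4, X5, X6; row i has aⱼ where attribute j ∈ Ri, else bᵢⱼ.
Initial tableau (one row per fragment):
  row 1: b11 a2 a3 a4 a5 a6
  row 2: a1 b22 b23 a4 b25 b26
  row 3: a1 a2 b33 a4 a5 a6
  row 4: a1 a2 b43 a4 b45 a6
Rows 1 and 3 agree on X2; apply X2→X1 and equate their X1 entries.
Rows 1 and 3 agree on X2, X4, X6; apply X2, X4, X6→X3, X5 and equate their X3, X5 entries.
Rows 1 and 4 agree on X2, X4, X6; apply X2, X4, X6→X3, X5 and equate their X3, X5 entries.
Rows 1 and 2 agree on X1; apply X1→X3, X4 and equate their X3, X4 entries.
Rows 1 and 2 agree on X1, X3, X4; apply X1, X3, X4→X2 and equate their X2 entries.
Row 1 is now all distinguished symbols — the join is lossless.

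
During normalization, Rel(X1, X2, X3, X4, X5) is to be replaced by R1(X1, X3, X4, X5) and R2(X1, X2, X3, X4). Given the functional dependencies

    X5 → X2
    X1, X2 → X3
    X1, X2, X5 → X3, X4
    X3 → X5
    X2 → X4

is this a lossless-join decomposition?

Yes

Common attributes: R1 ∩ R2 = {X1, X3, X4}.
Closure of {X1, X3, X4}: X3 → X5 applies, adding X5; X5 → X2 applies, adding X2. So (X1, X3, X4)⁺ = {X1, X2, X3, X4, X5}.
This closure contains every attribute of R1, so R1 ∩ R2 → R1. The join is lossless.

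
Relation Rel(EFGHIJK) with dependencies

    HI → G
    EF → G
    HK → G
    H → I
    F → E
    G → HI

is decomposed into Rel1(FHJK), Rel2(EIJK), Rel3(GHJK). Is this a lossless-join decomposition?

Chase test. Columns are EFGHIJK; row i has aⱼ where attribute j ∈ Reli, else bᵢⱼ.
Initial tableau (one row per fragment):
  row 1: b11 a2 b13 a4 b15 a6 a7
  row 2: a1 b22 b23 b24 a5 a6 a7
  row 3: b31 b32 a3 a4 b35 a6 a7
Rows 1 and 3 agree on HK; apply HK→G and equate their G entries.
Rows 1 and 3 agree on H; apply H→I and equate their I entries.
No row becomes fully distinguished — the join is lossy.

No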